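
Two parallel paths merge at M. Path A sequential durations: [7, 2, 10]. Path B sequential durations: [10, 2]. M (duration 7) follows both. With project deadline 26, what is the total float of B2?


Forward pass: ES(B2) = sum of predecessors on chain B = 10
EF = ES + duration = 10 + 2 = 12
Backward pass: LF(M) = deadline = 26; LS(M) = 26 - 7 = 19
LF(B2) = LS(M) - sum(successors on chain B) = 19 - 0 = 19
LS = LF - duration = 19 - 2 = 17
Total float = LS - ES = 17 - 10 = 7

7


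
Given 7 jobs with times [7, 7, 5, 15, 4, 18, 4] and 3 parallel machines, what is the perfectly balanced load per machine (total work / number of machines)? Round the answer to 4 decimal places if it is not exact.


Total processing time = 7 + 7 + 5 + 15 + 4 + 18 + 4 = 60
Number of machines = 3
Ideal balanced load = 60 / 3 = 20.0

20.0


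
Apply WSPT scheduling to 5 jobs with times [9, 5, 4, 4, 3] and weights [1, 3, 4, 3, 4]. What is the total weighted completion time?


Compute p/w ratios and sort ascending (WSPT): [(3, 4), (4, 4), (4, 3), (5, 3), (9, 1)]
Compute weighted completion times:
  Job (p=3,w=4): C=3, w*C=4*3=12
  Job (p=4,w=4): C=7, w*C=4*7=28
  Job (p=4,w=3): C=11, w*C=3*11=33
  Job (p=5,w=3): C=16, w*C=3*16=48
  Job (p=9,w=1): C=25, w*C=1*25=25
Total weighted completion time = 146

146


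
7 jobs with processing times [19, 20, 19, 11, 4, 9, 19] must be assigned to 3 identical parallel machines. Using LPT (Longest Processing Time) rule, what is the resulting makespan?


Sort jobs in decreasing order (LPT): [20, 19, 19, 19, 11, 9, 4]
Assign each job to the least loaded machine:
  Machine 1: jobs [20, 9, 4], load = 33
  Machine 2: jobs [19, 19], load = 38
  Machine 3: jobs [19, 11], load = 30
Makespan = max load = 38

38


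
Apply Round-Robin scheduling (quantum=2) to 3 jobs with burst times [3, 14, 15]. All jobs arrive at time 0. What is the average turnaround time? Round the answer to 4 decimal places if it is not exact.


Time quantum = 2
Execution trace:
  J1 runs 2 units, time = 2
  J2 runs 2 units, time = 4
  J3 runs 2 units, time = 6
  J1 runs 1 units, time = 7
  J2 runs 2 units, time = 9
  J3 runs 2 units, time = 11
  J2 runs 2 units, time = 13
  J3 runs 2 units, time = 15
  J2 runs 2 units, time = 17
  J3 runs 2 units, time = 19
  J2 runs 2 units, time = 21
  J3 runs 2 units, time = 23
  J2 runs 2 units, time = 25
  J3 runs 2 units, time = 27
  J2 runs 2 units, time = 29
  J3 runs 2 units, time = 31
  J3 runs 1 units, time = 32
Finish times: [7, 29, 32]
Average turnaround = 68/3 = 22.6667

22.6667


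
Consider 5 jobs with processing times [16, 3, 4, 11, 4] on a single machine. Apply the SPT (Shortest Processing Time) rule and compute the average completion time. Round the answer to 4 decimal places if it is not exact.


Sort jobs by processing time (SPT order): [3, 4, 4, 11, 16]
Compute completion times sequentially:
  Job 1: processing = 3, completes at 3
  Job 2: processing = 4, completes at 7
  Job 3: processing = 4, completes at 11
  Job 4: processing = 11, completes at 22
  Job 5: processing = 16, completes at 38
Sum of completion times = 81
Average completion time = 81/5 = 16.2

16.2


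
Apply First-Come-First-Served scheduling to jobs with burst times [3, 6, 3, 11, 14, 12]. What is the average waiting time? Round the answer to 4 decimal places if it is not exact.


FCFS order (as given): [3, 6, 3, 11, 14, 12]
Waiting times:
  Job 1: wait = 0
  Job 2: wait = 3
  Job 3: wait = 9
  Job 4: wait = 12
  Job 5: wait = 23
  Job 6: wait = 37
Sum of waiting times = 84
Average waiting time = 84/6 = 14.0

14.0


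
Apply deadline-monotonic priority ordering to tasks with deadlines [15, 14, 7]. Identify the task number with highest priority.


Sort tasks by relative deadline (ascending):
  Task 3: deadline = 7
  Task 2: deadline = 14
  Task 1: deadline = 15
Priority order (highest first): [3, 2, 1]
Highest priority task = 3

3


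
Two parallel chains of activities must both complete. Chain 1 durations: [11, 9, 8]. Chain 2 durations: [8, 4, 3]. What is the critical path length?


Path A total = 11 + 9 + 8 = 28
Path B total = 8 + 4 + 3 = 15
Critical path = longest path = max(28, 15) = 28

28


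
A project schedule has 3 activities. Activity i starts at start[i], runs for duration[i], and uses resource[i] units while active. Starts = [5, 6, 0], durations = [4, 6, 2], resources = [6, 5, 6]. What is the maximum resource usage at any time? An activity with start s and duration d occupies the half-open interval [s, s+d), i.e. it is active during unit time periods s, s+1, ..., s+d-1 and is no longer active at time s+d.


Each activity i is active on [start_i, start_i + duration_i).
Compute total resource usage per time slot:
  t=0: active resources = [6], total = 6
  t=1: active resources = [6], total = 6
  t=2: active resources = [], total = 0
  t=3: active resources = [], total = 0
  t=4: active resources = [], total = 0
  t=5: active resources = [6], total = 6
  t=6: active resources = [6, 5], total = 11
  t=7: active resources = [6, 5], total = 11
  t=8: active resources = [6, 5], total = 11
  t=9: active resources = [5], total = 5
  t=10: active resources = [5], total = 5
  t=11: active resources = [5], total = 5
Peak resource demand = 11

11


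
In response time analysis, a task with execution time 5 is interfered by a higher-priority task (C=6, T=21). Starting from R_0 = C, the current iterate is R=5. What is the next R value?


R_next = C + ceil(R_prev / T_hp) * C_hp
ceil(5 / 21) = ceil(0.2381) = 1
Interference = 1 * 6 = 6
R_next = 5 + 6 = 11

11


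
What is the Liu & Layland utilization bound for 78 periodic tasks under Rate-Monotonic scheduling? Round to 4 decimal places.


Compute 2^(1/78) = 1.0089261045
Subtract 1: 1.0089261045 - 1 = 0.0089261045
Multiply by n: 78 * 0.0089261045 = 0.6962361510
Round to 4 dp: 0.6962

0.6962


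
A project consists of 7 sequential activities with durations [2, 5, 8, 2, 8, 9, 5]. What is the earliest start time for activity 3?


Activity 3 starts after activities 1 through 2 complete.
Predecessor durations: [2, 5]
ES = 2 + 5 = 7

7


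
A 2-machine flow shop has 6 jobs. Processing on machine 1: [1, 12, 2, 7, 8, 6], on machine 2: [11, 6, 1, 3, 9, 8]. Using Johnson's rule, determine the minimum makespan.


Apply Johnson's rule:
  Group 1 (a <= b): [(1, 1, 11), (6, 6, 8), (5, 8, 9)]
  Group 2 (a > b): [(2, 12, 6), (4, 7, 3), (3, 2, 1)]
Optimal job order: [1, 6, 5, 2, 4, 3]
Schedule:
  Job 1: M1 done at 1, M2 done at 12
  Job 6: M1 done at 7, M2 done at 20
  Job 5: M1 done at 15, M2 done at 29
  Job 2: M1 done at 27, M2 done at 35
  Job 4: M1 done at 34, M2 done at 38
  Job 3: M1 done at 36, M2 done at 39
Makespan = 39

39


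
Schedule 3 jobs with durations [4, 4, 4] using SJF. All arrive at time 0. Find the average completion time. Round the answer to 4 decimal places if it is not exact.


SJF order (ascending): [4, 4, 4]
Completion times:
  Job 1: burst=4, C=4
  Job 2: burst=4, C=8
  Job 3: burst=4, C=12
Average completion = 24/3 = 8.0

8.0


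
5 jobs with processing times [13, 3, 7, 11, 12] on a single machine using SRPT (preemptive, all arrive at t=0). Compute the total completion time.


Since all jobs arrive at t=0, SRPT equals SPT ordering.
SPT order: [3, 7, 11, 12, 13]
Completion times:
  Job 1: p=3, C=3
  Job 2: p=7, C=10
  Job 3: p=11, C=21
  Job 4: p=12, C=33
  Job 5: p=13, C=46
Total completion time = 3 + 10 + 21 + 33 + 46 = 113

113


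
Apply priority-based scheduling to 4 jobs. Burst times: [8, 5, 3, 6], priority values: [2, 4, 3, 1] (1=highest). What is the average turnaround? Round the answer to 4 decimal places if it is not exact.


Sort by priority (ascending = highest first):
Order: [(1, 6), (2, 8), (3, 3), (4, 5)]
Completion times:
  Priority 1, burst=6, C=6
  Priority 2, burst=8, C=14
  Priority 3, burst=3, C=17
  Priority 4, burst=5, C=22
Average turnaround = 59/4 = 14.75

14.75


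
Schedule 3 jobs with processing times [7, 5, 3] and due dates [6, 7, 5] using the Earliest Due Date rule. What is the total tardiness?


Sort by due date (EDD order): [(3, 5), (7, 6), (5, 7)]
Compute completion times and tardiness:
  Job 1: p=3, d=5, C=3, tardiness=max(0,3-5)=0
  Job 2: p=7, d=6, C=10, tardiness=max(0,10-6)=4
  Job 3: p=5, d=7, C=15, tardiness=max(0,15-7)=8
Total tardiness = 12

12


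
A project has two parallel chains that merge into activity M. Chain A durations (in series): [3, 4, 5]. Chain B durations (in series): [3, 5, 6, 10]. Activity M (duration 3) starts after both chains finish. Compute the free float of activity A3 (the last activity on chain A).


ES(A3) = sum of predecessors on chain A = 7
EF(A3) = ES + duration = 7 + 5 = 12
Successor of A3 is M. ES(M) = max(sum(A), sum(B)) = max(12, 24) = 24
Free float = ES(successor) - EF(current) = 24 - 12 = 12

12


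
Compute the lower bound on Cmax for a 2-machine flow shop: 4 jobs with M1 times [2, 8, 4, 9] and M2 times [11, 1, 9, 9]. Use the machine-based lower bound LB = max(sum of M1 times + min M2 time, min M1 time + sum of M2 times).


LB1 = sum(M1 times) + min(M2 times) = 23 + 1 = 24
LB2 = min(M1 times) + sum(M2 times) = 2 + 30 = 32
Lower bound = max(LB1, LB2) = max(24, 32) = 32

32


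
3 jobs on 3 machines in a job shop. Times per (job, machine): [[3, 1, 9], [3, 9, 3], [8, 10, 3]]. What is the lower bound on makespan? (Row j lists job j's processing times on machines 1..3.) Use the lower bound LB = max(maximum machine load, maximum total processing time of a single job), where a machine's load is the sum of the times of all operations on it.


Machine loads:
  Machine 1: 3 + 3 + 8 = 14
  Machine 2: 1 + 9 + 10 = 20
  Machine 3: 9 + 3 + 3 = 15
Max machine load = 20
Job totals:
  Job 1: 13
  Job 2: 15
  Job 3: 21
Max job total = 21
Lower bound = max(20, 21) = 21

21


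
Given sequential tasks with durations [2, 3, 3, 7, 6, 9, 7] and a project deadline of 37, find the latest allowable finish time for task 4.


LF(activity 4) = deadline - sum of successor durations
Successors: activities 5 through 7 with durations [6, 9, 7]
Sum of successor durations = 22
LF = 37 - 22 = 15

15


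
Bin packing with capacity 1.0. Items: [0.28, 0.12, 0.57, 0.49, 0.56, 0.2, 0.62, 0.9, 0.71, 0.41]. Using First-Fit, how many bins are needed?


Place items sequentially using First-Fit:
  Item 0.28 -> new Bin 1
  Item 0.12 -> Bin 1 (now 0.4)
  Item 0.57 -> Bin 1 (now 0.97)
  Item 0.49 -> new Bin 2
  Item 0.56 -> new Bin 3
  Item 0.2 -> Bin 2 (now 0.69)
  Item 0.62 -> new Bin 4
  Item 0.9 -> new Bin 5
  Item 0.71 -> new Bin 6
  Item 0.41 -> Bin 3 (now 0.97)
Total bins used = 6

6


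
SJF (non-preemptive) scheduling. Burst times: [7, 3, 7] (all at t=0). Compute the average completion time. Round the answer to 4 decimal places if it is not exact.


SJF order (ascending): [3, 7, 7]
Completion times:
  Job 1: burst=3, C=3
  Job 2: burst=7, C=10
  Job 3: burst=7, C=17
Average completion = 30/3 = 10.0

10.0


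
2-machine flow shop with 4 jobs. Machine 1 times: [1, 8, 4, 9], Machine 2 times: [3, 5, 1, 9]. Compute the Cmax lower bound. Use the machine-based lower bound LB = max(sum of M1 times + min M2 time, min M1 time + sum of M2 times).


LB1 = sum(M1 times) + min(M2 times) = 22 + 1 = 23
LB2 = min(M1 times) + sum(M2 times) = 1 + 18 = 19
Lower bound = max(LB1, LB2) = max(23, 19) = 23

23


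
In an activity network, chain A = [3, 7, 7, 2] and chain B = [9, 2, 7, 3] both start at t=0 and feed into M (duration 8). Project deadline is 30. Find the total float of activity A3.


Forward pass: ES(A3) = sum of predecessors on chain A = 10
EF = ES + duration = 10 + 7 = 17
Backward pass: LF(M) = deadline = 30; LS(M) = 30 - 8 = 22
LF(A3) = LS(M) - sum(successors on chain A) = 22 - 2 = 20
LS = LF - duration = 20 - 7 = 13
Total float = LS - ES = 13 - 10 = 3

3


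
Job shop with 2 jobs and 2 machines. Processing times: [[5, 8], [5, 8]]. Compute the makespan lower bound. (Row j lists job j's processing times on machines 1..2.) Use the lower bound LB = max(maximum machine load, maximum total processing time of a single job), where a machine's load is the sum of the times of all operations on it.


Machine loads:
  Machine 1: 5 + 5 = 10
  Machine 2: 8 + 8 = 16
Max machine load = 16
Job totals:
  Job 1: 13
  Job 2: 13
Max job total = 13
Lower bound = max(16, 13) = 16

16


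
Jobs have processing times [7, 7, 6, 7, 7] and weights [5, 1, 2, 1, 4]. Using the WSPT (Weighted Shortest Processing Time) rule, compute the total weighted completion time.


Compute p/w ratios and sort ascending (WSPT): [(7, 5), (7, 4), (6, 2), (7, 1), (7, 1)]
Compute weighted completion times:
  Job (p=7,w=5): C=7, w*C=5*7=35
  Job (p=7,w=4): C=14, w*C=4*14=56
  Job (p=6,w=2): C=20, w*C=2*20=40
  Job (p=7,w=1): C=27, w*C=1*27=27
  Job (p=7,w=1): C=34, w*C=1*34=34
Total weighted completion time = 192

192


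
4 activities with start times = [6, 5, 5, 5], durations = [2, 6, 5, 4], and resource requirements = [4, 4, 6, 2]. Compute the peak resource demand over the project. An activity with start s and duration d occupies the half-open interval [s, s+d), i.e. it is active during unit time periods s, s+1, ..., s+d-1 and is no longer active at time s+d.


Each activity i is active on [start_i, start_i + duration_i).
Compute total resource usage per time slot:
  t=0: active resources = [], total = 0
  t=1: active resources = [], total = 0
  t=2: active resources = [], total = 0
  t=3: active resources = [], total = 0
  t=4: active resources = [], total = 0
  t=5: active resources = [4, 6, 2], total = 12
  t=6: active resources = [4, 4, 6, 2], total = 16
  t=7: active resources = [4, 4, 6, 2], total = 16
  t=8: active resources = [4, 6, 2], total = 12
  t=9: active resources = [4, 6], total = 10
  t=10: active resources = [4], total = 4
Peak resource demand = 16

16


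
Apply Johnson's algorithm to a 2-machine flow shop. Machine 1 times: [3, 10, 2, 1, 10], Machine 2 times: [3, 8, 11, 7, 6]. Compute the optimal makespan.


Apply Johnson's rule:
  Group 1 (a <= b): [(4, 1, 7), (3, 2, 11), (1, 3, 3)]
  Group 2 (a > b): [(2, 10, 8), (5, 10, 6)]
Optimal job order: [4, 3, 1, 2, 5]
Schedule:
  Job 4: M1 done at 1, M2 done at 8
  Job 3: M1 done at 3, M2 done at 19
  Job 1: M1 done at 6, M2 done at 22
  Job 2: M1 done at 16, M2 done at 30
  Job 5: M1 done at 26, M2 done at 36
Makespan = 36

36


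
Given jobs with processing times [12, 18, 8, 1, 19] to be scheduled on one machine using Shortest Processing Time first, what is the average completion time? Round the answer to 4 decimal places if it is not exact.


Sort jobs by processing time (SPT order): [1, 8, 12, 18, 19]
Compute completion times sequentially:
  Job 1: processing = 1, completes at 1
  Job 2: processing = 8, completes at 9
  Job 3: processing = 12, completes at 21
  Job 4: processing = 18, completes at 39
  Job 5: processing = 19, completes at 58
Sum of completion times = 128
Average completion time = 128/5 = 25.6

25.6


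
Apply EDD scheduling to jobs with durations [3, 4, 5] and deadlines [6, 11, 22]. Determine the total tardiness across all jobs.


Sort by due date (EDD order): [(3, 6), (4, 11), (5, 22)]
Compute completion times and tardiness:
  Job 1: p=3, d=6, C=3, tardiness=max(0,3-6)=0
  Job 2: p=4, d=11, C=7, tardiness=max(0,7-11)=0
  Job 3: p=5, d=22, C=12, tardiness=max(0,12-22)=0
Total tardiness = 0

0


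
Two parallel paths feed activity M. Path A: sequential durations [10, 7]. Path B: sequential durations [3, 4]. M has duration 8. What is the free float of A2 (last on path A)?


ES(A2) = sum of predecessors on chain A = 10
EF(A2) = ES + duration = 10 + 7 = 17
Successor of A2 is M. ES(M) = max(sum(A), sum(B)) = max(17, 7) = 17
Free float = ES(successor) - EF(current) = 17 - 17 = 0

0


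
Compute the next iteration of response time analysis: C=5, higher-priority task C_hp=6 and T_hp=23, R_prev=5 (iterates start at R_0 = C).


R_next = C + ceil(R_prev / T_hp) * C_hp
ceil(5 / 23) = ceil(0.2174) = 1
Interference = 1 * 6 = 6
R_next = 5 + 6 = 11

11


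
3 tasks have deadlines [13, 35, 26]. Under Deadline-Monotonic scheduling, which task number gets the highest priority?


Sort tasks by relative deadline (ascending):
  Task 1: deadline = 13
  Task 3: deadline = 26
  Task 2: deadline = 35
Priority order (highest first): [1, 3, 2]
Highest priority task = 1

1


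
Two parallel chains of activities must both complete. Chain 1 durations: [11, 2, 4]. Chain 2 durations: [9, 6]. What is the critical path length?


Path A total = 11 + 2 + 4 = 17
Path B total = 9 + 6 = 15
Critical path = longest path = max(17, 15) = 17

17


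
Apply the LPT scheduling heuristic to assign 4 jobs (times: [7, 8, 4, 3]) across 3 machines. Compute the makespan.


Sort jobs in decreasing order (LPT): [8, 7, 4, 3]
Assign each job to the least loaded machine:
  Machine 1: jobs [8], load = 8
  Machine 2: jobs [7], load = 7
  Machine 3: jobs [4, 3], load = 7
Makespan = max load = 8

8


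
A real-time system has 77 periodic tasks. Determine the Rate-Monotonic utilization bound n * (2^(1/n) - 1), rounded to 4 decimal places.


Compute 2^(1/77) = 1.0090425505
Subtract 1: 1.0090425505 - 1 = 0.0090425505
Multiply by n: 77 * 0.0090425505 = 0.6962763885
Round to 4 dp: 0.6963

0.6963


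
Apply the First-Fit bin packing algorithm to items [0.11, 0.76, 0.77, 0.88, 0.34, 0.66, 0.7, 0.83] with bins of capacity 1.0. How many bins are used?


Place items sequentially using First-Fit:
  Item 0.11 -> new Bin 1
  Item 0.76 -> Bin 1 (now 0.87)
  Item 0.77 -> new Bin 2
  Item 0.88 -> new Bin 3
  Item 0.34 -> new Bin 4
  Item 0.66 -> Bin 4 (now 1.0)
  Item 0.7 -> new Bin 5
  Item 0.83 -> new Bin 6
Total bins used = 6

6


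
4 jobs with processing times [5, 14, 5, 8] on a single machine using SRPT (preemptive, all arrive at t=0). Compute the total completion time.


Since all jobs arrive at t=0, SRPT equals SPT ordering.
SPT order: [5, 5, 8, 14]
Completion times:
  Job 1: p=5, C=5
  Job 2: p=5, C=10
  Job 3: p=8, C=18
  Job 4: p=14, C=32
Total completion time = 5 + 10 + 18 + 32 = 65

65


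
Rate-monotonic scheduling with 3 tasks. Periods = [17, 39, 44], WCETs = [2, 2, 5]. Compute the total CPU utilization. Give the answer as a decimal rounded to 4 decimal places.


Compute individual utilizations (exact fractions):
  Task 1: C/T = 2/17 (approx. 0.1176)
  Task 2: C/T = 2/39 (approx. 0.0513)
  Task 3: C/T = 5/44 (approx. 0.1136)
Total utilization U = 2/17 + 2/39 + 5/44 = 8243/29172
Rounded to 4 decimal places: U = 0.2826
RM (Liu & Layland) bound for 3 tasks = 0.779763; compare with U = 8243/29172 (approx. 0.282565)
U <= bound, so schedulable by RM sufficient condition.

0.2826


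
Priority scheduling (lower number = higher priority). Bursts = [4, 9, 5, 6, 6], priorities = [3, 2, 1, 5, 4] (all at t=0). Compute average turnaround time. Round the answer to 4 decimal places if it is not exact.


Sort by priority (ascending = highest first):
Order: [(1, 5), (2, 9), (3, 4), (4, 6), (5, 6)]
Completion times:
  Priority 1, burst=5, C=5
  Priority 2, burst=9, C=14
  Priority 3, burst=4, C=18
  Priority 4, burst=6, C=24
  Priority 5, burst=6, C=30
Average turnaround = 91/5 = 18.2

18.2


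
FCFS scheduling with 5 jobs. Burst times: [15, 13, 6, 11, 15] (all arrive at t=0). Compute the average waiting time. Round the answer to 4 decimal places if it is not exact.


FCFS order (as given): [15, 13, 6, 11, 15]
Waiting times:
  Job 1: wait = 0
  Job 2: wait = 15
  Job 3: wait = 28
  Job 4: wait = 34
  Job 5: wait = 45
Sum of waiting times = 122
Average waiting time = 122/5 = 24.4

24.4


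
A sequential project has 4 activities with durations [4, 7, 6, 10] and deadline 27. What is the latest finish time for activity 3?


LF(activity 3) = deadline - sum of successor durations
Successors: activities 4 through 4 with durations [10]
Sum of successor durations = 10
LF = 27 - 10 = 17

17


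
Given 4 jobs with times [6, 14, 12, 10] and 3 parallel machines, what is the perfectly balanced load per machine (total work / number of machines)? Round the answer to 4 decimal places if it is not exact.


Total processing time = 6 + 14 + 12 + 10 = 42
Number of machines = 3
Ideal balanced load = 42 / 3 = 14.0

14.0


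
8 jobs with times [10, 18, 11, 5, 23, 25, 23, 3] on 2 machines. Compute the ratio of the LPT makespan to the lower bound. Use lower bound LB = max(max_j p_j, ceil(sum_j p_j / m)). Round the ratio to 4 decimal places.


LPT order: [25, 23, 23, 18, 11, 10, 5, 3]
Machine loads after assignment: [59, 59]
LPT makespan = 59
Lower bound = max(max_job, ceil(total/2)) = max(25, 59) = 59
Ratio = 59 / 59 = 1.0

1.0


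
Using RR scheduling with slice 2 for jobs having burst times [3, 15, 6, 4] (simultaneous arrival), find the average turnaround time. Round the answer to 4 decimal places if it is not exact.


Time quantum = 2
Execution trace:
  J1 runs 2 units, time = 2
  J2 runs 2 units, time = 4
  J3 runs 2 units, time = 6
  J4 runs 2 units, time = 8
  J1 runs 1 units, time = 9
  J2 runs 2 units, time = 11
  J3 runs 2 units, time = 13
  J4 runs 2 units, time = 15
  J2 runs 2 units, time = 17
  J3 runs 2 units, time = 19
  J2 runs 2 units, time = 21
  J2 runs 2 units, time = 23
  J2 runs 2 units, time = 25
  J2 runs 2 units, time = 27
  J2 runs 1 units, time = 28
Finish times: [9, 28, 19, 15]
Average turnaround = 71/4 = 17.75

17.75


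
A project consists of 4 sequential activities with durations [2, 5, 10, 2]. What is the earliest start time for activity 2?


Activity 2 starts after activities 1 through 1 complete.
Predecessor durations: [2]
ES = 2 = 2

2


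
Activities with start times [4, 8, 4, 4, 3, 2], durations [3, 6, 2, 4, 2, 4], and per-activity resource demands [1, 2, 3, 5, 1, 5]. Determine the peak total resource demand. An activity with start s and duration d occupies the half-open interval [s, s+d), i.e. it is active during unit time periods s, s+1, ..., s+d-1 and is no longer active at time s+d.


Each activity i is active on [start_i, start_i + duration_i).
Compute total resource usage per time slot:
  t=0: active resources = [], total = 0
  t=1: active resources = [], total = 0
  t=2: active resources = [5], total = 5
  t=3: active resources = [1, 5], total = 6
  t=4: active resources = [1, 3, 5, 1, 5], total = 15
  t=5: active resources = [1, 3, 5, 5], total = 14
  t=6: active resources = [1, 5], total = 6
  t=7: active resources = [5], total = 5
  t=8: active resources = [2], total = 2
  t=9: active resources = [2], total = 2
  t=10: active resources = [2], total = 2
  t=11: active resources = [2], total = 2
  t=12: active resources = [2], total = 2
  t=13: active resources = [2], total = 2
Peak resource demand = 15

15


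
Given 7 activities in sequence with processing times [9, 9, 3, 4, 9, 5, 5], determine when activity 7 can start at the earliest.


Activity 7 starts after activities 1 through 6 complete.
Predecessor durations: [9, 9, 3, 4, 9, 5]
ES = 9 + 9 + 3 + 4 + 9 + 5 = 39

39


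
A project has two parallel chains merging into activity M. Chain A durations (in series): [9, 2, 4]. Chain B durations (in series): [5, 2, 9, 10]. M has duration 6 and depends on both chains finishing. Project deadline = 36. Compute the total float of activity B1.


Forward pass: ES(B1) = sum of predecessors on chain B = 0
EF = ES + duration = 0 + 5 = 5
Backward pass: LF(M) = deadline = 36; LS(M) = 36 - 6 = 30
LF(B1) = LS(M) - sum(successors on chain B) = 30 - 21 = 9
LS = LF - duration = 9 - 5 = 4
Total float = LS - ES = 4 - 0 = 4

4


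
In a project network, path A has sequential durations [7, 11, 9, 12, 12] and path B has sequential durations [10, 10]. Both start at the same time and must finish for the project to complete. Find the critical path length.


Path A total = 7 + 11 + 9 + 12 + 12 = 51
Path B total = 10 + 10 = 20
Critical path = longest path = max(51, 20) = 51

51


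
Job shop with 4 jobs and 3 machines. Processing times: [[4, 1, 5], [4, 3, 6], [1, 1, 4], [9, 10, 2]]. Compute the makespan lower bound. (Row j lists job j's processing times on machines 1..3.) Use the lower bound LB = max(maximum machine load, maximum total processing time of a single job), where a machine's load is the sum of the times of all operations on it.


Machine loads:
  Machine 1: 4 + 4 + 1 + 9 = 18
  Machine 2: 1 + 3 + 1 + 10 = 15
  Machine 3: 5 + 6 + 4 + 2 = 17
Max machine load = 18
Job totals:
  Job 1: 10
  Job 2: 13
  Job 3: 6
  Job 4: 21
Max job total = 21
Lower bound = max(18, 21) = 21

21


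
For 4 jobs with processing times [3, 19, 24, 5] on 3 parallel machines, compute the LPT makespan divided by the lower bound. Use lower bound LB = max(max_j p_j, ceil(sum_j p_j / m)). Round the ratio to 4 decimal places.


LPT order: [24, 19, 5, 3]
Machine loads after assignment: [24, 19, 8]
LPT makespan = 24
Lower bound = max(max_job, ceil(total/3)) = max(24, 17) = 24
Ratio = 24 / 24 = 1.0

1.0


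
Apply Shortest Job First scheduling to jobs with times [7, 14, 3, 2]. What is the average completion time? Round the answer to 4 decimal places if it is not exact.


SJF order (ascending): [2, 3, 7, 14]
Completion times:
  Job 1: burst=2, C=2
  Job 2: burst=3, C=5
  Job 3: burst=7, C=12
  Job 4: burst=14, C=26
Average completion = 45/4 = 11.25

11.25


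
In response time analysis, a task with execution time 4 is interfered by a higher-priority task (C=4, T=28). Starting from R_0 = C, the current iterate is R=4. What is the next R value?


R_next = C + ceil(R_prev / T_hp) * C_hp
ceil(4 / 28) = ceil(0.1429) = 1
Interference = 1 * 4 = 4
R_next = 4 + 4 = 8

8


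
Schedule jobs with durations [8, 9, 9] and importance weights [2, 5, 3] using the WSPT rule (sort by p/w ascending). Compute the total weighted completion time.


Compute p/w ratios and sort ascending (WSPT): [(9, 5), (9, 3), (8, 2)]
Compute weighted completion times:
  Job (p=9,w=5): C=9, w*C=5*9=45
  Job (p=9,w=3): C=18, w*C=3*18=54
  Job (p=8,w=2): C=26, w*C=2*26=52
Total weighted completion time = 151

151


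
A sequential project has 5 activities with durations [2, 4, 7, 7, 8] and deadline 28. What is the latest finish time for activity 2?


LF(activity 2) = deadline - sum of successor durations
Successors: activities 3 through 5 with durations [7, 7, 8]
Sum of successor durations = 22
LF = 28 - 22 = 6

6


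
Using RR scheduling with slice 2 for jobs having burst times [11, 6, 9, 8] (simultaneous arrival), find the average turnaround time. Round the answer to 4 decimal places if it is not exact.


Time quantum = 2
Execution trace:
  J1 runs 2 units, time = 2
  J2 runs 2 units, time = 4
  J3 runs 2 units, time = 6
  J4 runs 2 units, time = 8
  J1 runs 2 units, time = 10
  J2 runs 2 units, time = 12
  J3 runs 2 units, time = 14
  J4 runs 2 units, time = 16
  J1 runs 2 units, time = 18
  J2 runs 2 units, time = 20
  J3 runs 2 units, time = 22
  J4 runs 2 units, time = 24
  J1 runs 2 units, time = 26
  J3 runs 2 units, time = 28
  J4 runs 2 units, time = 30
  J1 runs 2 units, time = 32
  J3 runs 1 units, time = 33
  J1 runs 1 units, time = 34
Finish times: [34, 20, 33, 30]
Average turnaround = 117/4 = 29.25

29.25


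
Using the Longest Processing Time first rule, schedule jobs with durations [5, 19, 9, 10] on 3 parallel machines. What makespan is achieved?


Sort jobs in decreasing order (LPT): [19, 10, 9, 5]
Assign each job to the least loaded machine:
  Machine 1: jobs [19], load = 19
  Machine 2: jobs [10], load = 10
  Machine 3: jobs [9, 5], load = 14
Makespan = max load = 19

19


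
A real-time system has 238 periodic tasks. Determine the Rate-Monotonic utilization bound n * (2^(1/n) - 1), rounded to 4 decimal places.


Compute 2^(1/238) = 1.0029166282
Subtract 1: 1.0029166282 - 1 = 0.0029166282
Multiply by n: 238 * 0.0029166282 = 0.6941575116
Round to 4 dp: 0.6942

0.6942


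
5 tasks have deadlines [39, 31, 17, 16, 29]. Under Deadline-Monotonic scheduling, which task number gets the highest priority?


Sort tasks by relative deadline (ascending):
  Task 4: deadline = 16
  Task 3: deadline = 17
  Task 5: deadline = 29
  Task 2: deadline = 31
  Task 1: deadline = 39
Priority order (highest first): [4, 3, 5, 2, 1]
Highest priority task = 4

4


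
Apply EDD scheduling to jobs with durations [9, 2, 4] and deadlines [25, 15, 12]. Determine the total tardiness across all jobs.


Sort by due date (EDD order): [(4, 12), (2, 15), (9, 25)]
Compute completion times and tardiness:
  Job 1: p=4, d=12, C=4, tardiness=max(0,4-12)=0
  Job 2: p=2, d=15, C=6, tardiness=max(0,6-15)=0
  Job 3: p=9, d=25, C=15, tardiness=max(0,15-25)=0
Total tardiness = 0

0


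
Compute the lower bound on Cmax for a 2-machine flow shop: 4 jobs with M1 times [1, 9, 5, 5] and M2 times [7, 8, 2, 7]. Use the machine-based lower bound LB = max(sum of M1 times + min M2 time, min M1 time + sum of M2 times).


LB1 = sum(M1 times) + min(M2 times) = 20 + 2 = 22
LB2 = min(M1 times) + sum(M2 times) = 1 + 24 = 25
Lower bound = max(LB1, LB2) = max(22, 25) = 25

25


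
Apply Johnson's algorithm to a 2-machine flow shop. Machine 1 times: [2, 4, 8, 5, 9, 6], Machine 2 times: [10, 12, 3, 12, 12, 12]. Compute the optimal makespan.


Apply Johnson's rule:
  Group 1 (a <= b): [(1, 2, 10), (2, 4, 12), (4, 5, 12), (6, 6, 12), (5, 9, 12)]
  Group 2 (a > b): [(3, 8, 3)]
Optimal job order: [1, 2, 4, 6, 5, 3]
Schedule:
  Job 1: M1 done at 2, M2 done at 12
  Job 2: M1 done at 6, M2 done at 24
  Job 4: M1 done at 11, M2 done at 36
  Job 6: M1 done at 17, M2 done at 48
  Job 5: M1 done at 26, M2 done at 60
  Job 3: M1 done at 34, M2 done at 63
Makespan = 63

63


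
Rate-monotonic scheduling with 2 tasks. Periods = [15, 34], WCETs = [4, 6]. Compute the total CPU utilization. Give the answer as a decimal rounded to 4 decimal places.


Compute individual utilizations (exact fractions):
  Task 1: C/T = 4/15 (approx. 0.2667)
  Task 2: C/T = 6/34 = 3/17 (approx. 0.1765)
Total utilization U = 4/15 + 3/17 = 113/255
Rounded to 4 decimal places: U = 0.4431
RM (Liu & Layland) bound for 2 tasks = 0.828427; compare with U = 113/255 (approx. 0.443137)
U <= bound, so schedulable by RM sufficient condition.

0.4431


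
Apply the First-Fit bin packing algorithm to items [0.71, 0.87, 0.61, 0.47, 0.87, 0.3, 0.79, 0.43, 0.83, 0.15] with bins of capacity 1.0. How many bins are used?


Place items sequentially using First-Fit:
  Item 0.71 -> new Bin 1
  Item 0.87 -> new Bin 2
  Item 0.61 -> new Bin 3
  Item 0.47 -> new Bin 4
  Item 0.87 -> new Bin 5
  Item 0.3 -> Bin 3 (now 0.91)
  Item 0.79 -> new Bin 6
  Item 0.43 -> Bin 4 (now 0.9)
  Item 0.83 -> new Bin 7
  Item 0.15 -> Bin 1 (now 0.86)
Total bins used = 7

7


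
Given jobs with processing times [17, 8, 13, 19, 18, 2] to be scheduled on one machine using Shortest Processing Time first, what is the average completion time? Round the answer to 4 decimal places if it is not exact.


Sort jobs by processing time (SPT order): [2, 8, 13, 17, 18, 19]
Compute completion times sequentially:
  Job 1: processing = 2, completes at 2
  Job 2: processing = 8, completes at 10
  Job 3: processing = 13, completes at 23
  Job 4: processing = 17, completes at 40
  Job 5: processing = 18, completes at 58
  Job 6: processing = 19, completes at 77
Sum of completion times = 210
Average completion time = 210/6 = 35.0

35.0


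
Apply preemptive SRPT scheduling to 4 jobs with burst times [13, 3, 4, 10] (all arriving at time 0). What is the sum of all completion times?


Since all jobs arrive at t=0, SRPT equals SPT ordering.
SPT order: [3, 4, 10, 13]
Completion times:
  Job 1: p=3, C=3
  Job 2: p=4, C=7
  Job 3: p=10, C=17
  Job 4: p=13, C=30
Total completion time = 3 + 7 + 17 + 30 = 57

57


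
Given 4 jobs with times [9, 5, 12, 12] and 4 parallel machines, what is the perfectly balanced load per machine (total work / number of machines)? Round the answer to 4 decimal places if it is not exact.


Total processing time = 9 + 5 + 12 + 12 = 38
Number of machines = 4
Ideal balanced load = 38 / 4 = 9.5

9.5


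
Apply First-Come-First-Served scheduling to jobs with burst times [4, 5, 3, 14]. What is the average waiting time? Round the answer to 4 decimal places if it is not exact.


FCFS order (as given): [4, 5, 3, 14]
Waiting times:
  Job 1: wait = 0
  Job 2: wait = 4
  Job 3: wait = 9
  Job 4: wait = 12
Sum of waiting times = 25
Average waiting time = 25/4 = 6.25

6.25


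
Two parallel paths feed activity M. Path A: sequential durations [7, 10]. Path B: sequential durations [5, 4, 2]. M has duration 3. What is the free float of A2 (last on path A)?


ES(A2) = sum of predecessors on chain A = 7
EF(A2) = ES + duration = 7 + 10 = 17
Successor of A2 is M. ES(M) = max(sum(A), sum(B)) = max(17, 11) = 17
Free float = ES(successor) - EF(current) = 17 - 17 = 0

0


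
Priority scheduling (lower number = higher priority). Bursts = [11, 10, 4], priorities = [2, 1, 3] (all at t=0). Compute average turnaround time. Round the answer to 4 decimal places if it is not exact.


Sort by priority (ascending = highest first):
Order: [(1, 10), (2, 11), (3, 4)]
Completion times:
  Priority 1, burst=10, C=10
  Priority 2, burst=11, C=21
  Priority 3, burst=4, C=25
Average turnaround = 56/3 = 18.6667

18.6667


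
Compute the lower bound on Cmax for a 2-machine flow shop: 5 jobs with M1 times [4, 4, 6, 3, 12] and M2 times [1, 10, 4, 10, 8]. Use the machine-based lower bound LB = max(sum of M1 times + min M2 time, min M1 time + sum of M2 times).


LB1 = sum(M1 times) + min(M2 times) = 29 + 1 = 30
LB2 = min(M1 times) + sum(M2 times) = 3 + 33 = 36
Lower bound = max(LB1, LB2) = max(30, 36) = 36

36


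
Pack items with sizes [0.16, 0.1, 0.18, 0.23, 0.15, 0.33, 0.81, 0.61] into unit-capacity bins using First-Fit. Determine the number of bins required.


Place items sequentially using First-Fit:
  Item 0.16 -> new Bin 1
  Item 0.1 -> Bin 1 (now 0.26)
  Item 0.18 -> Bin 1 (now 0.44)
  Item 0.23 -> Bin 1 (now 0.67)
  Item 0.15 -> Bin 1 (now 0.82)
  Item 0.33 -> new Bin 2
  Item 0.81 -> new Bin 3
  Item 0.61 -> Bin 2 (now 0.94)
Total bins used = 3

3


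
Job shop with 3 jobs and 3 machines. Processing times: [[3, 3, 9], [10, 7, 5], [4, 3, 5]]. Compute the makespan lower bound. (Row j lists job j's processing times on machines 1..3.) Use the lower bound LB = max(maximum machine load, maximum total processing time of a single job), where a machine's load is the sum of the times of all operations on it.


Machine loads:
  Machine 1: 3 + 10 + 4 = 17
  Machine 2: 3 + 7 + 3 = 13
  Machine 3: 9 + 5 + 5 = 19
Max machine load = 19
Job totals:
  Job 1: 15
  Job 2: 22
  Job 3: 12
Max job total = 22
Lower bound = max(19, 22) = 22

22


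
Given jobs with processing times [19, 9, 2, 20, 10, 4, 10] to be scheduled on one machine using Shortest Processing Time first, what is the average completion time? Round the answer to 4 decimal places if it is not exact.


Sort jobs by processing time (SPT order): [2, 4, 9, 10, 10, 19, 20]
Compute completion times sequentially:
  Job 1: processing = 2, completes at 2
  Job 2: processing = 4, completes at 6
  Job 3: processing = 9, completes at 15
  Job 4: processing = 10, completes at 25
  Job 5: processing = 10, completes at 35
  Job 6: processing = 19, completes at 54
  Job 7: processing = 20, completes at 74
Sum of completion times = 211
Average completion time = 211/7 = 30.1429

30.1429


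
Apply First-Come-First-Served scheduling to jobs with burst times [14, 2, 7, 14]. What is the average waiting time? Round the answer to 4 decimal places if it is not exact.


FCFS order (as given): [14, 2, 7, 14]
Waiting times:
  Job 1: wait = 0
  Job 2: wait = 14
  Job 3: wait = 16
  Job 4: wait = 23
Sum of waiting times = 53
Average waiting time = 53/4 = 13.25

13.25


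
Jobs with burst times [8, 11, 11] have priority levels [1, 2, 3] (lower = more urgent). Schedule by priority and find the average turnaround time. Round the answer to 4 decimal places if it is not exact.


Sort by priority (ascending = highest first):
Order: [(1, 8), (2, 11), (3, 11)]
Completion times:
  Priority 1, burst=8, C=8
  Priority 2, burst=11, C=19
  Priority 3, burst=11, C=30
Average turnaround = 57/3 = 19.0

19.0


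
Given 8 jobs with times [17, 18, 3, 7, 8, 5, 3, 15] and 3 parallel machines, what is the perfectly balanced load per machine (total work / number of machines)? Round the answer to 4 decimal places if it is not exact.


Total processing time = 17 + 18 + 3 + 7 + 8 + 5 + 3 + 15 = 76
Number of machines = 3
Ideal balanced load = 76 / 3 = 25.3333

25.3333


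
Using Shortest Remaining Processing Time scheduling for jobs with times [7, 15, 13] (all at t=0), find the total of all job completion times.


Since all jobs arrive at t=0, SRPT equals SPT ordering.
SPT order: [7, 13, 15]
Completion times:
  Job 1: p=7, C=7
  Job 2: p=13, C=20
  Job 3: p=15, C=35
Total completion time = 7 + 20 + 35 = 62

62


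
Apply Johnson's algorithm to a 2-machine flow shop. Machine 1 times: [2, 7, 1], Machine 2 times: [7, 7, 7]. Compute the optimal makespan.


Apply Johnson's rule:
  Group 1 (a <= b): [(3, 1, 7), (1, 2, 7), (2, 7, 7)]
  Group 2 (a > b): []
Optimal job order: [3, 1, 2]
Schedule:
  Job 3: M1 done at 1, M2 done at 8
  Job 1: M1 done at 3, M2 done at 15
  Job 2: M1 done at 10, M2 done at 22
Makespan = 22

22


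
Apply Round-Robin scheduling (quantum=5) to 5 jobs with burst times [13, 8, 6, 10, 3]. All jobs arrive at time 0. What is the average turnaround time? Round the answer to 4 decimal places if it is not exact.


Time quantum = 5
Execution trace:
  J1 runs 5 units, time = 5
  J2 runs 5 units, time = 10
  J3 runs 5 units, time = 15
  J4 runs 5 units, time = 20
  J5 runs 3 units, time = 23
  J1 runs 5 units, time = 28
  J2 runs 3 units, time = 31
  J3 runs 1 units, time = 32
  J4 runs 5 units, time = 37
  J1 runs 3 units, time = 40
Finish times: [40, 31, 32, 37, 23]
Average turnaround = 163/5 = 32.6

32.6


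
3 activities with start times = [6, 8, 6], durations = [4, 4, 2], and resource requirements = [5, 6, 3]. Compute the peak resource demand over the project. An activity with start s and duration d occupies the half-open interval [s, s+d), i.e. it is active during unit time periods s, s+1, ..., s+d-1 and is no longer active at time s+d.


Each activity i is active on [start_i, start_i + duration_i).
Compute total resource usage per time slot:
  t=0: active resources = [], total = 0
  t=1: active resources = [], total = 0
  t=2: active resources = [], total = 0
  t=3: active resources = [], total = 0
  t=4: active resources = [], total = 0
  t=5: active resources = [], total = 0
  t=6: active resources = [5, 3], total = 8
  t=7: active resources = [5, 3], total = 8
  t=8: active resources = [5, 6], total = 11
  t=9: active resources = [5, 6], total = 11
  t=10: active resources = [6], total = 6
  t=11: active resources = [6], total = 6
Peak resource demand = 11

11


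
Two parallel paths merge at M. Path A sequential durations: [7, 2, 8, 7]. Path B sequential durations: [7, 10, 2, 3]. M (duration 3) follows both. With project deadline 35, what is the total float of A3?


Forward pass: ES(A3) = sum of predecessors on chain A = 9
EF = ES + duration = 9 + 8 = 17
Backward pass: LF(M) = deadline = 35; LS(M) = 35 - 3 = 32
LF(A3) = LS(M) - sum(successors on chain A) = 32 - 7 = 25
LS = LF - duration = 25 - 8 = 17
Total float = LS - ES = 17 - 9 = 8

8


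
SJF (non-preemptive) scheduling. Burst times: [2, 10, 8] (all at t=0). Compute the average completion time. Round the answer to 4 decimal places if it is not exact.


SJF order (ascending): [2, 8, 10]
Completion times:
  Job 1: burst=2, C=2
  Job 2: burst=8, C=10
  Job 3: burst=10, C=20
Average completion = 32/3 = 10.6667

10.6667


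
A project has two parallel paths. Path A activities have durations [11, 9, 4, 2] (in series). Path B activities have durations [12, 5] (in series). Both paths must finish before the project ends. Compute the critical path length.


Path A total = 11 + 9 + 4 + 2 = 26
Path B total = 12 + 5 = 17
Critical path = longest path = max(26, 17) = 26

26
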